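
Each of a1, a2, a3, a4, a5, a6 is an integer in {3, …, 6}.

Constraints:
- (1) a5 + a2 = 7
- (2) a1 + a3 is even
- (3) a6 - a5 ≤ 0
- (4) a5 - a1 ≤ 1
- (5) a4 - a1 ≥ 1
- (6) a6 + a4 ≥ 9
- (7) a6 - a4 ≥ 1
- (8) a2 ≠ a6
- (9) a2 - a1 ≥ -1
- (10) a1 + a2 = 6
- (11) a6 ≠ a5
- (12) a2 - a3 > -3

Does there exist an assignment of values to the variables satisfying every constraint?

Constraints 3, 4, 5, and 7 give a1 − a5 ≥ -1, a5 − a6 ≥ 0, a6 − a4 ≥ 1, a4 − a1 ≥ 1.
Adding all 4 inequalities: the left sides telescope to 0, and the right sides sum to (-1) + 0 + 1 + 1 = 1. So 0 ≥ 1, which is false.

Unsatisfiable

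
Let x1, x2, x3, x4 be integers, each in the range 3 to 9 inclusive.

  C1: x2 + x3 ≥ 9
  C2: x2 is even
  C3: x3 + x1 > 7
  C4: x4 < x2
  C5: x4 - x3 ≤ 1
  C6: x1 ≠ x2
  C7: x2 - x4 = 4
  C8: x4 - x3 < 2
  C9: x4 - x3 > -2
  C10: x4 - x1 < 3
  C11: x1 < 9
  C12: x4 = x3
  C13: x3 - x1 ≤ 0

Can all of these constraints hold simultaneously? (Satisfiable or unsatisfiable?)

Setting (x1, x2, x3, x4) = (4, 8, 4, 4) satisfies everything: constraint 1: x2 + x3 = 12; constraint 3: x3 + x1 = 8; constraint 5: x4 - x3 = 0, and the others follow.

Satisfiable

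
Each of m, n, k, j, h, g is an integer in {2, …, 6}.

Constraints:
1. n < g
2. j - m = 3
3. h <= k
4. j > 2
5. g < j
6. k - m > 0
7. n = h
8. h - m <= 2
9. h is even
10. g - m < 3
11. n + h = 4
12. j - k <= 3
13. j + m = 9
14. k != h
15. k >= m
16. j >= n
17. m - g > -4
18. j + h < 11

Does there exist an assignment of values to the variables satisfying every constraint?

The assignment m = 3, n = 2, k = 4, j = 6, h = 2, g = 4 works:
  constraint 2 holds since j - m = 3.
  constraint 6 holds since k - m = 1.
  constraint 8 holds since h - m = -1.
The rest check out directly.

Satisfiable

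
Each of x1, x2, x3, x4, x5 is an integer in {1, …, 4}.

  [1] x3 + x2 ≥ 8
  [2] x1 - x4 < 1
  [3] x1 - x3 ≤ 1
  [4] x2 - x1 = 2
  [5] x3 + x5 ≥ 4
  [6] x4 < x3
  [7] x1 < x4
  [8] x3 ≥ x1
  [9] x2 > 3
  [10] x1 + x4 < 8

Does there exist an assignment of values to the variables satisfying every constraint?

Try x1 = 2, x2 = 4, x3 = 4, x4 = 3, x5 = 2.
Check constraint 1: x3 + x2 = 8; constraint 2: x1 - x4 = -1; constraint 3: x1 - x3 = -2. The remaining constraints are straightforward to verify.

Satisfiable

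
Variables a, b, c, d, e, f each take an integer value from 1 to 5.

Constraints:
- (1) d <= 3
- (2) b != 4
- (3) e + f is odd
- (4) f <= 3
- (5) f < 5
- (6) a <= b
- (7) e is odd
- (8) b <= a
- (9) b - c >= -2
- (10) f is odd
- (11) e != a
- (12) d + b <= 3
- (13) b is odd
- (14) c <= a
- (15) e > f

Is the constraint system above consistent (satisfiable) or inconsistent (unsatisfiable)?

Unsatisfiable

Constraint 7 makes e odd and constraint 10 makes f odd, so e + f must be even. Constraint 3 says e + f is odd — contradiction.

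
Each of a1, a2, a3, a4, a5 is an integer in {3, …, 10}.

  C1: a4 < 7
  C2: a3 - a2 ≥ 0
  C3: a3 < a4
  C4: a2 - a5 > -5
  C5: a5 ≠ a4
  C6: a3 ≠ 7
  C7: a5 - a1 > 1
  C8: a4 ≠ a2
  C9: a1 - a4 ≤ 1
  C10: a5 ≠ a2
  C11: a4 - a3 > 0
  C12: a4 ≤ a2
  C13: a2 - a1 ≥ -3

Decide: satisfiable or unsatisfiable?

Unsatisfiable

Constraints 2, 11, and 12 give a3 < a4, a4 ≤ a2, a2 ≤ a3. Chaining: a3 < a4 ≤ a2 ≤ a3, which forces a3 < a3 — impossible.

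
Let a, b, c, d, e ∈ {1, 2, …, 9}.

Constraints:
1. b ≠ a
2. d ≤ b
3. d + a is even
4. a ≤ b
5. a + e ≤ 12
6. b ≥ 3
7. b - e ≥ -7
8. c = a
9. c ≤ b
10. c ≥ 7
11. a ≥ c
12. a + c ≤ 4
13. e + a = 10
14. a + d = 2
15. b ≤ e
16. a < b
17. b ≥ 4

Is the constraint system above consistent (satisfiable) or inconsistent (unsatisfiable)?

From constraints 15 and 17: e ≥ b ≥ 4. From constraints 10 and 11: a ≥ c ≥ 7. Hence e + a ≥ 11. But constraint 13 requires e + a = 10, and 10 < 11. Contradiction.

Unsatisfiable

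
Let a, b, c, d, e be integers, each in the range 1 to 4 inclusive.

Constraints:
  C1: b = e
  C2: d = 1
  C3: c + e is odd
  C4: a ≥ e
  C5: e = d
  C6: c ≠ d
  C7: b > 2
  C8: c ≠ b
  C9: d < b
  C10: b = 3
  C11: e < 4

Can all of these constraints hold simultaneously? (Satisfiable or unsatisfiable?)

Constraint 10 fixes b = 3 and constraint 2 fixes d = 1. Constraints 1 and 5 give b = e = d, so b = d. But 3 ≠ 1 — contradiction.

Unsatisfiable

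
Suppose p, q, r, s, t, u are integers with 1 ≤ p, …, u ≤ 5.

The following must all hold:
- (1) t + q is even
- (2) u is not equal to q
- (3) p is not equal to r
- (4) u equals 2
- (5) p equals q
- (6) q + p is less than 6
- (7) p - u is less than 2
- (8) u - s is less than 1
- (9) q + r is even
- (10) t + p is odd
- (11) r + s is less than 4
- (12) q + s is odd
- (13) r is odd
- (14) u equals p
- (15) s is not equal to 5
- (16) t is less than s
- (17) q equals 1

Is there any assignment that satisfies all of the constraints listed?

Unsatisfiable

Constraint 4 fixes u = 2 and constraint 17 fixes q = 1. Constraints 5 and 14 give u = p = q, so u = q. But 2 ≠ 1 — contradiction.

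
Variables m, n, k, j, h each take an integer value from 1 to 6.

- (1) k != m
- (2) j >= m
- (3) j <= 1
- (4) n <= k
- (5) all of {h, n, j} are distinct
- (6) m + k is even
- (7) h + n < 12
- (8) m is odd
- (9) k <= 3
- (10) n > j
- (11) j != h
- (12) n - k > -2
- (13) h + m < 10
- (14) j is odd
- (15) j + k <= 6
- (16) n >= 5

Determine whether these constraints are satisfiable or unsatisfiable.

From constraints 4 and 16: k ≥ n and n ≥ 5, so k ≥ 5. From constraint 9: k ≤ 3. But 3 < 5, so no value of k works.

Unsatisfiable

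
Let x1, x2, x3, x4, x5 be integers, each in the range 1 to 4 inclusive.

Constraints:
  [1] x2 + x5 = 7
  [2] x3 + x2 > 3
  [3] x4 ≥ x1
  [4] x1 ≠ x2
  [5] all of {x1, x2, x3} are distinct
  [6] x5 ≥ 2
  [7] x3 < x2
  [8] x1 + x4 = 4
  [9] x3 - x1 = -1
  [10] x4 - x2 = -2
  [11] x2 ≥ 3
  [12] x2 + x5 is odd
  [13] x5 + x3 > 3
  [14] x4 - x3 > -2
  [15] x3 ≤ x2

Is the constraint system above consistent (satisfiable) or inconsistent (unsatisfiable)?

Try x1 = 2, x2 = 4, x3 = 1, x4 = 2, x5 = 3.
Check constraint 1: x2 + x5 = 7; constraint 2: x3 + x2 = 5. The remaining constraints are straightforward to verify.

Satisfiable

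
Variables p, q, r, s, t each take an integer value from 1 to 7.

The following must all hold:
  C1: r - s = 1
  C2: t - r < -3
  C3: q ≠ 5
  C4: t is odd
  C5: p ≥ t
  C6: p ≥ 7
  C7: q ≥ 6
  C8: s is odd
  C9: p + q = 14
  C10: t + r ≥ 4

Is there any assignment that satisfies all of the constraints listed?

Setting (p, q, r, s, t) = (7, 7, 6, 5, 1) satisfies everything: constraint 1: r - s = 1; constraint 2: t - r = -5; constraint 9: p + q = 14, and the others follow.

Satisfiable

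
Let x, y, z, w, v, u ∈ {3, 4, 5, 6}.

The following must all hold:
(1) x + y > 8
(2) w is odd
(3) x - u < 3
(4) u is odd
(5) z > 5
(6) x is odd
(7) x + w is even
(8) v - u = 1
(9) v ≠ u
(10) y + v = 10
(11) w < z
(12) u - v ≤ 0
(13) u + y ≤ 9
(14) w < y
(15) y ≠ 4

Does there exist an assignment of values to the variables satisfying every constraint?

Take x = 3, y = 6, z = 6, w = 3, v = 4, u = 3. Then constraint 1: x + y = 9; constraint 3: x - u = 0, and every other listed constraint is also met.

Satisfiable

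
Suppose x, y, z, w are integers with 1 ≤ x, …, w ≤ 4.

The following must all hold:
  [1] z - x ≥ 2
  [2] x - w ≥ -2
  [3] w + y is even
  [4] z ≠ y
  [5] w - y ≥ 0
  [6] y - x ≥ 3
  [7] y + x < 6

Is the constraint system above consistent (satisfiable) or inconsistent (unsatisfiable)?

Constraints 2, 5, and 6 give x − w ≥ -2, w − y ≥ 0, y − x ≥ 3.
Adding all 3 inequalities: the left sides telescope to 0, and the right sides sum to (-2) + 0 + 3 = 1. So 0 ≥ 1, which is false.

Unsatisfiable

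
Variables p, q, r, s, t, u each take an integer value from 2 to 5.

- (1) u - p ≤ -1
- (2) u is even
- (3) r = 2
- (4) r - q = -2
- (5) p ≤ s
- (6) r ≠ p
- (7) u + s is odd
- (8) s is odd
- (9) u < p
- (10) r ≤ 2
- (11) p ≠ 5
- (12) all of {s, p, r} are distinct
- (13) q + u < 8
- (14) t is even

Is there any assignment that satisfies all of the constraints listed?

Satisfiable

The assignment p = 3, q = 4, r = 2, s = 5, t = 2, u = 2 works:
  constraint 1 holds since u - p = -1.
  constraint 4 holds since r - q = -2.
  constraint 13 holds since q + u = 6.
The rest check out directly.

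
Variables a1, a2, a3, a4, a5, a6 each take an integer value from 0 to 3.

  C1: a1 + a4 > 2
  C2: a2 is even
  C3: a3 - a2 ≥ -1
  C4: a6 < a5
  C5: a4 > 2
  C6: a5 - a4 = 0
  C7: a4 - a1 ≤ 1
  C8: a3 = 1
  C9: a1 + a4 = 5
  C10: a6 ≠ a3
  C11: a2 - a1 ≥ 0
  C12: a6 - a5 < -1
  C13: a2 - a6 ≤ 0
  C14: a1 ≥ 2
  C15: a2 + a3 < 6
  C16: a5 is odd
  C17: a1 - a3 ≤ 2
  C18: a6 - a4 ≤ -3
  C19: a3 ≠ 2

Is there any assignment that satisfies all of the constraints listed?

Constraints 7, 11, 13, and 18 give a6 − a2 ≥ 0, a2 − a1 ≥ 0, a1 − a4 ≥ -1, a4 − a6 ≥ 3.
Adding all 4 inequalities: the left sides telescope to 0, and the right sides sum to 0 + 0 + (-1) + 3 = 2. So 0 ≥ 2, which is false.

Unsatisfiable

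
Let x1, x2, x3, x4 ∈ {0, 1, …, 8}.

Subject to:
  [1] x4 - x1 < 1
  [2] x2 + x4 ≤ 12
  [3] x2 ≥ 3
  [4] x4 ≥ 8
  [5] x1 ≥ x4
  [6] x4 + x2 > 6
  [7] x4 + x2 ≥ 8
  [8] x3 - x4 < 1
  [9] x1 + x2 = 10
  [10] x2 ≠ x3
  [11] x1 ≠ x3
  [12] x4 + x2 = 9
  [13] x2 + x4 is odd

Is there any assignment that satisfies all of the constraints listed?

From constraints 4 and 5: x1 ≥ x4 ≥ 8. From constraint 3: x2 ≥ 3. Hence x1 + x2 ≥ 11. But constraint 9 requires x1 + x2 = 10, and 10 < 11. Contradiction.

Unsatisfiable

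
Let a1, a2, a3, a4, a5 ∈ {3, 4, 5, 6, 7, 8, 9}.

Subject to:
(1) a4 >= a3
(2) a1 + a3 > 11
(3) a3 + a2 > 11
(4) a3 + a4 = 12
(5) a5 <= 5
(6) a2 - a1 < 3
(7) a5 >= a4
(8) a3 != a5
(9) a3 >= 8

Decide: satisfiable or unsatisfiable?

From constraints 1 and 9: a4 ≥ a3 and a3 ≥ 8, so a4 ≥ 8. From constraints 5 and 7: a4 ≤ a5 and a5 ≤ 5, so a4 ≤ 5. But 5 < 8, so no value of a4 works.

Unsatisfiable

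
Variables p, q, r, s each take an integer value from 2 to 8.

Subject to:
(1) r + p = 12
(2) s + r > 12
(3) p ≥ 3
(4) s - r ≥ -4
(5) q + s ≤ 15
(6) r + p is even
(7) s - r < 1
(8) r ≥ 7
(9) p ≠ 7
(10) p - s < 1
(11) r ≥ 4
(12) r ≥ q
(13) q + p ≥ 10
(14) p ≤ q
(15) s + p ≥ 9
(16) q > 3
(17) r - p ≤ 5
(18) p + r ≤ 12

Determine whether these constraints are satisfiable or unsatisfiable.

Satisfiable

One satisfying assignment is p = 4, q = 8, r = 8, s = 6.
For the less obvious constraints — constraint 1: r + p = 12; constraint 2: s + r = 14; constraint 4: s - r = -2 — and the others hold by inspection.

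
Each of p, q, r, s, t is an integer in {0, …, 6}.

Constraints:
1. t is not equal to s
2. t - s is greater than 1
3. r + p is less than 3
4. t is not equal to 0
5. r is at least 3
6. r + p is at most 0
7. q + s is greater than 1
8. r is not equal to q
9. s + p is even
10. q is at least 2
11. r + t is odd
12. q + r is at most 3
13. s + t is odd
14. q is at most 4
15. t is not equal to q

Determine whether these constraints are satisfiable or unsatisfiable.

Unsatisfiable

From constraint 10: q ≥ 2. From constraint 5: r ≥ 3. Hence q + r ≥ 5. But constraint 12 requires q + r ≤ 3, and 3 < 5. Contradiction.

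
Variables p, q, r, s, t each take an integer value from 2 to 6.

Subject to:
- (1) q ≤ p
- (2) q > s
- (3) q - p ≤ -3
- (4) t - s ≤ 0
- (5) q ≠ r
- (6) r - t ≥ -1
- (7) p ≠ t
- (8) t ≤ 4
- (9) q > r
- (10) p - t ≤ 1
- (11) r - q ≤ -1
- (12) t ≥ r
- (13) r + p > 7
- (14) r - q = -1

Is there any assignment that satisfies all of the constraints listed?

Constraints 3, 6, 10, and 11 give p − q ≥ 3, q − r ≥ 1, r − t ≥ -1, t − p ≥ -1.
Adding all 4 inequalities: the left sides telescope to 0, and the right sides sum to 3 + 1 + (-1) + (-1) = 2. So 0 ≥ 2, which is false.

Unsatisfiable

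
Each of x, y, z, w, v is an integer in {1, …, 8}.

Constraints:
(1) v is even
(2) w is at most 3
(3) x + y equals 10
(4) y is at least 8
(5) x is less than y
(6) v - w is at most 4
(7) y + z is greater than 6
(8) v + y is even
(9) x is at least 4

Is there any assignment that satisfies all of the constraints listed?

From constraint 9: x ≥ 4. From constraint 4: y ≥ 8. Hence x + y ≥ 12. But constraint 3 requires x + y = 10, and 10 < 12. Contradiction.

Unsatisfiable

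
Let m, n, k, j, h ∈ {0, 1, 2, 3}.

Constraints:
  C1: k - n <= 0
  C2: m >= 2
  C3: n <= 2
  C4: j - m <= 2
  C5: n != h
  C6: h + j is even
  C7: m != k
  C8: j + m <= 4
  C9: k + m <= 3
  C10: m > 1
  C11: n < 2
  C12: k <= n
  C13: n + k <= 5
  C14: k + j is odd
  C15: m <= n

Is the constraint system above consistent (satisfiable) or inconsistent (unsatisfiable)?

Unsatisfiable

From constraints 2 and 15: n ≥ m and m ≥ 2, so n ≥ 2. From constraint 11: n ≤ 1. But 1 < 2, so no value of n works.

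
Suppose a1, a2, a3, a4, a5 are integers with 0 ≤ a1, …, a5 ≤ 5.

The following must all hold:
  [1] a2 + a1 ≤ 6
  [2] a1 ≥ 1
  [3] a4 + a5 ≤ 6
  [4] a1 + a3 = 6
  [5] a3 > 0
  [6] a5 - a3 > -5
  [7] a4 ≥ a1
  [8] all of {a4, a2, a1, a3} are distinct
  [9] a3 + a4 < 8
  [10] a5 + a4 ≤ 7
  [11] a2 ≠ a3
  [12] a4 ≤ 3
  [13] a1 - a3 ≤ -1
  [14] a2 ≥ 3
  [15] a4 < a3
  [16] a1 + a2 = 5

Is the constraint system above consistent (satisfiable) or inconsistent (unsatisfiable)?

Try a1 = 1, a2 = 4, a3 = 5, a4 = 2, a5 = 2.
Check constraint 1: a2 + a1 = 5; constraint 3: a4 + a5 = 4; constraint 4: a1 + a3 = 6. The remaining constraints are straightforward to verify.

Satisfiable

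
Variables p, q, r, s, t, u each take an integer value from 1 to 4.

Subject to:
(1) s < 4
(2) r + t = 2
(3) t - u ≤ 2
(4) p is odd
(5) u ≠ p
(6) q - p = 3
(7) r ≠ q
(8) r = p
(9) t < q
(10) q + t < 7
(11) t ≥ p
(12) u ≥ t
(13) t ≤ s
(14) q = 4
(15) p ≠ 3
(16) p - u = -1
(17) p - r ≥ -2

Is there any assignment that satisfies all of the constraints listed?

One satisfying assignment is p = 1, q = 4, r = 1, s = 3, t = 1, u = 2.
For the less obvious constraints — constraint 2: r + t = 2; constraint 3: t - u = -1 — and the others hold by inspection.

Satisfiable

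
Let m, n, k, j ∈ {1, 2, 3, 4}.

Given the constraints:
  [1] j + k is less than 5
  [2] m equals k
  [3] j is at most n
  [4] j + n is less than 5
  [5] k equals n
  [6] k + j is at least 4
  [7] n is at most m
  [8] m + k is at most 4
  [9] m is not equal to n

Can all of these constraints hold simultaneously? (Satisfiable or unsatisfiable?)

From constraints 2 and 5, m = k = n, so m = n. But constraint 9 says m ≠ n. Contradiction.

Unsatisfiable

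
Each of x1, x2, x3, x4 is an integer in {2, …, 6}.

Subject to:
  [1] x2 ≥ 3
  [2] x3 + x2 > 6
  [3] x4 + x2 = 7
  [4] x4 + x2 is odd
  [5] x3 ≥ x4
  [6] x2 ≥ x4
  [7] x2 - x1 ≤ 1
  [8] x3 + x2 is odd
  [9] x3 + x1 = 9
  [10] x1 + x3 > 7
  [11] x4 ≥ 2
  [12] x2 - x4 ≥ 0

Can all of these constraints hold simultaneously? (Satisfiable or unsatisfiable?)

Try x1 = 4, x2 = 4, x3 = 5, x4 = 3.
Check constraint 2: x3 + x2 = 9; constraint 3: x4 + x2 = 7; constraint 7: x2 - x1 = 0. The remaining constraints are straightforward to verify.

Satisfiable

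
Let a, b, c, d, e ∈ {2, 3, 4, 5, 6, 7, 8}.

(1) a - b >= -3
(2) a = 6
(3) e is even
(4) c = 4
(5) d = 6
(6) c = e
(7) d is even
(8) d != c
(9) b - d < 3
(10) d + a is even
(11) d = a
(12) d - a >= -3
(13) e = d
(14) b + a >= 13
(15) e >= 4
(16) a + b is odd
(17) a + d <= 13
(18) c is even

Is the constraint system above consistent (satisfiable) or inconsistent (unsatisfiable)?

Constraint 4 fixes c = 4 and constraint 2 fixes a = 6. Constraints 6, 11, and 13 give c = e = d = a, so c = a. But 4 ≠ 6 — contradiction.

Unsatisfiable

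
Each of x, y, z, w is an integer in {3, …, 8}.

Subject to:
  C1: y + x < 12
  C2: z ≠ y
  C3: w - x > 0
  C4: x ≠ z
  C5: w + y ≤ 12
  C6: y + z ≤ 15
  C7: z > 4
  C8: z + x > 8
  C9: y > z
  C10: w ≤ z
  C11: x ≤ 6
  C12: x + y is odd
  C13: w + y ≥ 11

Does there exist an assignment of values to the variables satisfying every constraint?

The assignment x = 3, y = 8, z = 7, w = 4 works:
  constraint 1 holds since y + x = 11.
  constraint 3 holds since w - x = 1.
  constraint 5 holds since w + y = 12.
The rest check out directly.

Satisfiable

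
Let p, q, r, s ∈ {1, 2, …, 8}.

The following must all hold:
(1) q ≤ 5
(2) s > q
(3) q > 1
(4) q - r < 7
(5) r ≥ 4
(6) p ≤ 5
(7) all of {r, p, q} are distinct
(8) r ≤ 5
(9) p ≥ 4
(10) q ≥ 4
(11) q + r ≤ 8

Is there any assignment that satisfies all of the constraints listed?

Unsatisfiable

Constraints 1, 5, 6, 8, 9, and 10 confine each of r, p, q to the 2 values {4, 5}.
Constraint 7 requires all 3 of them to be distinct, but only 2 values are available — impossible by the pigeonhole principle.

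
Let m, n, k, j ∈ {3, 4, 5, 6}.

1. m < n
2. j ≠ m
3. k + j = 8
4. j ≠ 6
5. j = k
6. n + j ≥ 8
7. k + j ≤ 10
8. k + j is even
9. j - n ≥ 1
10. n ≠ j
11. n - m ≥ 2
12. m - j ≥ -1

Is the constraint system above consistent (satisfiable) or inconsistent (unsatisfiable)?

Unsatisfiable

Constraints 9, 11, and 12 give m − j ≥ -1, j − n ≥ 1, n − m ≥ 2.
Adding all 3 inequalities: the left sides telescope to 0, and the right sides sum to (-1) + 1 + 2 = 2. So 0 ≥ 2, which is false.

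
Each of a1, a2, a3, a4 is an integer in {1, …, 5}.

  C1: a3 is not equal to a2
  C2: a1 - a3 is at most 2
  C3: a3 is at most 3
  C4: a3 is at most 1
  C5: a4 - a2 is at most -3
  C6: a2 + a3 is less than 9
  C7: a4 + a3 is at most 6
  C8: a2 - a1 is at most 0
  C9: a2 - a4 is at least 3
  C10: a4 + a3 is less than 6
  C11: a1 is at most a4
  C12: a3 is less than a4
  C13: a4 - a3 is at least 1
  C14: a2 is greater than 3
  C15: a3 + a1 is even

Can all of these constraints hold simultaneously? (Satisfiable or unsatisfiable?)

Constraints 2, 8, 9, and 13 give a2 − a4 ≥ 3, a4 − a3 ≥ 1, a3 − a1 ≥ -2, a1 − a2 ≥ 0.
Adding all 4 inequalities: the left sides telescope to 0, and the right sides sum to 3 + 1 + (-2) + 0 = 2. So 0 ≥ 2, which is false.

Unsatisfiable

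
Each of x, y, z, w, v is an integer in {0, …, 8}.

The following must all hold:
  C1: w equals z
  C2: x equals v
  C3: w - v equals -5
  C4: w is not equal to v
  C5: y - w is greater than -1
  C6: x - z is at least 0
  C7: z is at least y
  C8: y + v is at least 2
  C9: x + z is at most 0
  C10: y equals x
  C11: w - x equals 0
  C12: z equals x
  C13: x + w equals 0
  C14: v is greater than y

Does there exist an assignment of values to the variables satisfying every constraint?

From constraints 1, 2, and 12, w = z = x = v, so w = v. But constraint 4 says w ≠ v. Contradiction.

Unsatisfiable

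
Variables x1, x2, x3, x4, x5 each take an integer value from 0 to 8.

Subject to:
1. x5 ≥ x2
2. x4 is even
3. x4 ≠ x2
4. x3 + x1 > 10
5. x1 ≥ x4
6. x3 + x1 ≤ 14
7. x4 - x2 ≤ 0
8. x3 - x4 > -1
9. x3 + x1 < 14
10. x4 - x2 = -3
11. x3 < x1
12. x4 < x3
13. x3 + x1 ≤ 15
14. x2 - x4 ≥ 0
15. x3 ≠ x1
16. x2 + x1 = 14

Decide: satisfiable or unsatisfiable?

Satisfiable

Take x1 = 7, x2 = 7, x3 = 6, x4 = 4, x5 = 8. Then constraint 4: x3 + x1 = 13; constraint 6: x3 + x1 = 13, and every other listed constraint is also met.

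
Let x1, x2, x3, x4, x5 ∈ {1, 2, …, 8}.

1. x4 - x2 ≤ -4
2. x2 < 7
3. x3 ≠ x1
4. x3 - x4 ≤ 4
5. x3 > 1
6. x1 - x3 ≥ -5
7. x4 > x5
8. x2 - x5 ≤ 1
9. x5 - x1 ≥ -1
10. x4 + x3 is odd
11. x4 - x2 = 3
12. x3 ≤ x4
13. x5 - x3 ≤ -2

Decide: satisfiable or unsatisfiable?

Constraints 1, 4, 8, and 13 give x5 − x2 ≥ -1, x2 − x4 ≥ 4, x4 − x3 ≥ -4, x3 − x5 ≥ 2.
Adding all 4 inequalities: the left sides telescope to 0, and the right sides sum to (-1) + 4 + (-4) + 2 = 1. So 0 ≥ 1, which is false.

Unsatisfiable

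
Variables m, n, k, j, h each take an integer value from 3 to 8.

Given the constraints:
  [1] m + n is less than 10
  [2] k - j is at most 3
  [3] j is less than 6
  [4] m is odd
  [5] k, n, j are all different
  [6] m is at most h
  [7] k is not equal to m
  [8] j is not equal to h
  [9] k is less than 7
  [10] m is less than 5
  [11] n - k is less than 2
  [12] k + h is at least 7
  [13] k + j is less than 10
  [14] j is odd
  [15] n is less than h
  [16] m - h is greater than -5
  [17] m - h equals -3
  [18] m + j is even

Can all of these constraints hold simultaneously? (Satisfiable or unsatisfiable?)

Satisfiable

Take m = 3, n = 5, k = 4, j = 3, h = 6. Then constraint 1: m + n = 8; constraint 2: k - j = 1; constraint 11: n - k = 1, and every other listed constraint is also met.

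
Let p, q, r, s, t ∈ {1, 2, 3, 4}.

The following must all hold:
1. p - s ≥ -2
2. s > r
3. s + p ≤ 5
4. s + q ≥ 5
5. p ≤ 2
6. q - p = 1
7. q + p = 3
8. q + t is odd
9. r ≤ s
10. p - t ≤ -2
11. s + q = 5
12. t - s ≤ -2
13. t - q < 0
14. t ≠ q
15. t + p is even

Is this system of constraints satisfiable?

Constraints 1, 10, and 12 give t − p ≥ 2, p − s ≥ -2, s − t ≥ 2.
Adding all 3 inequalities: the left sides telescope to 0, and the right sides sum to 2 + (-2) + 2 = 2. So 0 ≥ 2, which is false.

Unsatisfiable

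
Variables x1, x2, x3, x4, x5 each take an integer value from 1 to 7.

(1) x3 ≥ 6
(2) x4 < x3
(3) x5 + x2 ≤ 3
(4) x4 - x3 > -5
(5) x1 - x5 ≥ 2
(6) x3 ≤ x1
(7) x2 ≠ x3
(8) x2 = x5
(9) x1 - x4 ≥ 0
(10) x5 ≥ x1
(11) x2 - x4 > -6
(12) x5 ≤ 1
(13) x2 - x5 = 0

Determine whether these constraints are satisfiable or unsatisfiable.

Unsatisfiable

From constraints 1 and 6: x1 ≥ x3 and x3 ≥ 6, so x1 ≥ 6. From constraints 10 and 12: x1 ≤ x5 and x5 ≤ 1, so x1 ≤ 1. But 1 < 6, so no value of x1 works.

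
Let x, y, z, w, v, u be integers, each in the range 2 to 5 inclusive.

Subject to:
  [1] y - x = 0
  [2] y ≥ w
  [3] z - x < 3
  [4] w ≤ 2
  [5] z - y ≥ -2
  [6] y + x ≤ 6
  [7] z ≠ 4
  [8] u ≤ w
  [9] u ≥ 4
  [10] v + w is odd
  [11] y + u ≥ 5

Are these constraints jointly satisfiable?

Unsatisfiable

From constraints 8 and 9: w ≥ u and u ≥ 4, so w ≥ 4. From constraint 4: w ≤ 2. But 2 < 4, so no value of w works.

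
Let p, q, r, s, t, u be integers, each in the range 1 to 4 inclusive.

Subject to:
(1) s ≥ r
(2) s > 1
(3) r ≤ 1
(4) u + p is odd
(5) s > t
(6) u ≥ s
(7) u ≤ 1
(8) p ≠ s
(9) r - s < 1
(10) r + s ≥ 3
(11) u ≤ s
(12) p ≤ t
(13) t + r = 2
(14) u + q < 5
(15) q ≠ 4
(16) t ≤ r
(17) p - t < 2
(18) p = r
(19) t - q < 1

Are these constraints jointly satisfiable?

Unsatisfiable

From constraint 3: r ≤ 1. From constraints 6 and 7: s ≤ u ≤ 1. Hence r + s ≤ 2. But constraint 10 requires r + s ≥ 3, and 3 > 2. Contradiction.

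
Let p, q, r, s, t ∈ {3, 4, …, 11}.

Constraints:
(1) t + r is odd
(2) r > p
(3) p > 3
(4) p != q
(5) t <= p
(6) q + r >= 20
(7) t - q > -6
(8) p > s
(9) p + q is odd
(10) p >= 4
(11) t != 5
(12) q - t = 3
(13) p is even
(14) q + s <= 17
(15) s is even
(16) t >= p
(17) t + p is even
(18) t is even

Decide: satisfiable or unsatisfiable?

Setting (p, q, r, s, t) = (8, 11, 9, 6, 8) satisfies everything: constraint 6: q + r = 20; constraint 7: t - q = -3; constraint 12: q - t = 3, and the others follow.

Satisfiable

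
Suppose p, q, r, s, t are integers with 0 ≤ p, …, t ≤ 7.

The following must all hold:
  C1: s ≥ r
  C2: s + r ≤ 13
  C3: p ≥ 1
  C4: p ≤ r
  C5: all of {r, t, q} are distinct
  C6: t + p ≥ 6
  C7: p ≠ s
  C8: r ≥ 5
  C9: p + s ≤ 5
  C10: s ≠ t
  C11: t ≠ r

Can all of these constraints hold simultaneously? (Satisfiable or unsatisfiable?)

Unsatisfiable

From constraint 3: p ≥ 1. From constraints 1 and 8: s ≥ r ≥ 5. Hence p + s ≥ 6. But constraint 9 requires p + s ≤ 5, and 5 < 6. Contradiction.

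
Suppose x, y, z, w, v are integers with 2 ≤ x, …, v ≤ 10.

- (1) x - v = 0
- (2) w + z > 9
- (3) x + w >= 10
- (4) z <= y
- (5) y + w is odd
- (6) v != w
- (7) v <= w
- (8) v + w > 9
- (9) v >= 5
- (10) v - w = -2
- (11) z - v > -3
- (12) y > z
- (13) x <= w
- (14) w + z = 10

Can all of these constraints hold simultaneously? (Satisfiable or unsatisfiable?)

Try x = 5, y = 6, z = 3, w = 7, v = 5.
Check constraint 1: x - v = 0; constraint 2: w + z = 10; constraint 3: x + w = 12. The remaining constraints are straightforward to verify.

Satisfiable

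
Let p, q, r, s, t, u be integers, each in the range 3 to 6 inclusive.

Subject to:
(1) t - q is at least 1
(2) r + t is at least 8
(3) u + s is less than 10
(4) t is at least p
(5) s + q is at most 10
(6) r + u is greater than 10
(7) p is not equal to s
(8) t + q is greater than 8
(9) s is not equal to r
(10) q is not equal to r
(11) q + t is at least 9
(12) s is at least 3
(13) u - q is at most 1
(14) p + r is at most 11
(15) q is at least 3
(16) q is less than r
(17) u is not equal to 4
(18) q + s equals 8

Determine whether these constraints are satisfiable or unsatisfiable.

Satisfiable

Try p = 3, q = 4, r = 6, s = 4, t = 5, u = 5.
Check constraint 1: t - q = 1; constraint 2: r + t = 11; constraint 3: u + s = 9. The remaining constraints are straightforward to verify.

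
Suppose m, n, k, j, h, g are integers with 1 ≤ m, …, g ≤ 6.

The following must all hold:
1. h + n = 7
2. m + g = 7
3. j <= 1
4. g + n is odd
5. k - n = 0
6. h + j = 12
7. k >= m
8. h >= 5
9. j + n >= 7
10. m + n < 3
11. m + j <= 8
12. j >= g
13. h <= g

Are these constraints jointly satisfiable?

Unsatisfiable

From constraints 8 and 13: g ≥ h and h ≥ 5, so g ≥ 5. From constraints 3 and 12: g ≤ j and j ≤ 1, so g ≤ 1. But 1 < 5, so no value of g works.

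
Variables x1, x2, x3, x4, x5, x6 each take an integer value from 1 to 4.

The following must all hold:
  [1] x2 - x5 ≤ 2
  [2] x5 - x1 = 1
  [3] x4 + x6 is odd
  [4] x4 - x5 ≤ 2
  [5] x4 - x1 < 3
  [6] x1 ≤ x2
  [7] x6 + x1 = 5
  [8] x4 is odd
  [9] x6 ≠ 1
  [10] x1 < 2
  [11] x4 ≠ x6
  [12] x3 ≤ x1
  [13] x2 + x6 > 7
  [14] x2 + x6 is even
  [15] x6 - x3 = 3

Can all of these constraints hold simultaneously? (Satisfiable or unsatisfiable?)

Satisfiable

One satisfying assignment is x1 = 1, x2 = 4, x3 = 1, x4 = 3, x5 = 2, x6 = 4.
For the less obvious constraints — constraint 1: x2 - x5 = 2; constraint 2: x5 - x1 = 1 — and the others hold by inspection.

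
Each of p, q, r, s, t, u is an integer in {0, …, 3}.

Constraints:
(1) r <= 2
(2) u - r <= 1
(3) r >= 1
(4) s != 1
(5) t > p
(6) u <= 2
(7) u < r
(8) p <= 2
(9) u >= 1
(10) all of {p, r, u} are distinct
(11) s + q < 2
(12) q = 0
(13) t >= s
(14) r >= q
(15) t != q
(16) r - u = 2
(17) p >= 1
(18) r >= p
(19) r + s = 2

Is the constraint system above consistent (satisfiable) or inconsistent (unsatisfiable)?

Constraints 1, 3, 6, 8, 9, and 17 confine each of p, r, u to the 2 values {1, 2}.
Constraint 10 requires all 3 of them to be distinct, but only 2 values are available — impossible by the pigeonhole principle.

Unsatisfiable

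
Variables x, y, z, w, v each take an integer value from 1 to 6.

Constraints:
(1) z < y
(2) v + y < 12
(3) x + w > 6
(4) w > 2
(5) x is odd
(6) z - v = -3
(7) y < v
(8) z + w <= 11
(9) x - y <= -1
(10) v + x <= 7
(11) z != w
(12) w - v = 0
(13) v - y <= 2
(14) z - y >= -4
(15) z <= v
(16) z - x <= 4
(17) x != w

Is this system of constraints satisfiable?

Satisfiable

One satisfying assignment is x = 1, y = 4, z = 3, w = 6, v = 6.
For the less obvious constraints — constraint 2: v + y = 10; constraint 3: x + w = 7 — and the others hold by inspection.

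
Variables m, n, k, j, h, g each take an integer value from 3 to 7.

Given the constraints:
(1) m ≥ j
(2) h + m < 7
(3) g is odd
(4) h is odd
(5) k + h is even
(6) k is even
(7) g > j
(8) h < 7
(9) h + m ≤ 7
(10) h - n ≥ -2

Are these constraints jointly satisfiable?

Unsatisfiable

Constraint 6 makes k even and constraint 4 makes h odd, so k + h must be odd. Constraint 5 says k + h is even — contradiction.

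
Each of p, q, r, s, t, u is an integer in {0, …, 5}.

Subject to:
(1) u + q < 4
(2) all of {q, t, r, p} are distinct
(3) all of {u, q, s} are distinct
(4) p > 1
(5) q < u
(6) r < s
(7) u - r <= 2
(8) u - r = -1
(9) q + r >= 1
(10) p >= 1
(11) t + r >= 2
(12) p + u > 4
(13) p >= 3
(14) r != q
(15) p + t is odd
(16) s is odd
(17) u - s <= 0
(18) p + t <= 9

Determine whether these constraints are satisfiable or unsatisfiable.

One satisfying assignment is p = 5, q = 0, r = 3, s = 5, t = 2, u = 2.
For the less obvious constraints — constraint 1: u + q = 2; constraint 7: u - r = -1; constraint 8: u - r = -1 — and the others hold by inspection.

Satisfiable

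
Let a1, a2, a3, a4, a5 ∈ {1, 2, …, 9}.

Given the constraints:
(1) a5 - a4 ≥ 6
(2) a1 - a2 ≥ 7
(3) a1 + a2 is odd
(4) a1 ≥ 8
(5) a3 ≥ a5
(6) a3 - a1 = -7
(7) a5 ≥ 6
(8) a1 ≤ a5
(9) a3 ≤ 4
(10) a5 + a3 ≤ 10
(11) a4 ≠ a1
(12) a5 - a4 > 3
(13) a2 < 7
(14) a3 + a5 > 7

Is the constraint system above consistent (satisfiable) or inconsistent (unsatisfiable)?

From constraints 4 and 8: a5 ≥ a1 and a1 ≥ 8, so a5 ≥ 8. From constraints 5 and 9: a5 ≤ a3 and a3 ≤ 4, so a5 ≤ 4. But 4 < 8, so no value of a5 works.

Unsatisfiable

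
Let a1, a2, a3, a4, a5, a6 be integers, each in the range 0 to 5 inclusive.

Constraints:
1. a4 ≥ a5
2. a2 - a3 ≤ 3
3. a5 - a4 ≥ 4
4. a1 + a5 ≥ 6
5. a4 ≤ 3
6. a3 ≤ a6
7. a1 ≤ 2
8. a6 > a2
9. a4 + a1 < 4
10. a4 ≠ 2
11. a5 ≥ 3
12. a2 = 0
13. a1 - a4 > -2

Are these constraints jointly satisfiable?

Unsatisfiable

From constraint 7: a1 ≤ 2. From constraints 1 and 5: a5 ≤ a4 ≤ 3. Hence a1 + a5 ≤ 5. But constraint 4 requires a1 + a5 ≥ 6, and 6 > 5. Contradiction.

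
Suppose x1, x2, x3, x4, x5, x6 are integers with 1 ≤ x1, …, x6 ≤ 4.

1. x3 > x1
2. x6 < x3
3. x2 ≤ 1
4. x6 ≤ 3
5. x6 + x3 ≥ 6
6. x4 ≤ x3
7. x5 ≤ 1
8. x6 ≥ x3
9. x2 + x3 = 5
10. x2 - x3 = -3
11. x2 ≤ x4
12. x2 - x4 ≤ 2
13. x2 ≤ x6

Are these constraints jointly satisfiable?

Unsatisfiable

From constraint 3: x2 ≤ 1. From constraints 4 and 8: x3 ≤ x6 ≤ 3. Hence x2 + x3 ≤ 4. But constraint 9 requires x2 + x3 = 5, and 5 > 4. Contradiction.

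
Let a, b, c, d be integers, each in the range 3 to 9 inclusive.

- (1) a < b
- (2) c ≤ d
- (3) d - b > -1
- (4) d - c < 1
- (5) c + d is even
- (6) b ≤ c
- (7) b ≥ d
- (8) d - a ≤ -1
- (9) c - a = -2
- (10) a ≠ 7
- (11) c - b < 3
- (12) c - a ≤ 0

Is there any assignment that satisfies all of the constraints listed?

Constraints 1, 2, 6, and 8 give a < b, b ≤ c, c ≤ d, d < a. Chaining: a < b ≤ c ≤ d < a, which forces a < a — impossible.

Unsatisfiable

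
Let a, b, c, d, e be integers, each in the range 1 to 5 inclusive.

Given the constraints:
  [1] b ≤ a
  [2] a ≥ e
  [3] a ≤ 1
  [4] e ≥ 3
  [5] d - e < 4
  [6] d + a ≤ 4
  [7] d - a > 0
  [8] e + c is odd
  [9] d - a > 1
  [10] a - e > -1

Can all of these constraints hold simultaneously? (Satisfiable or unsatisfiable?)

Unsatisfiable

From constraint 4: e ≥ 3. From constraints 2 and 3: e ≤ a and a ≤ 1, so e ≤ 1. But 1 < 3, so no value of e works.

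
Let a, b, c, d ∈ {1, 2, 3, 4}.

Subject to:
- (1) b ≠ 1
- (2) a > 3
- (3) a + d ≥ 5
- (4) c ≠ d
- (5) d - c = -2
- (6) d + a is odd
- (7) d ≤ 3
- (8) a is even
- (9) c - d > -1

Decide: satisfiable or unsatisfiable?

One satisfying assignment is a = 4, b = 4, c = 3, d = 1.
For the less obvious constraints — constraint 3: a + d = 5; constraint 5: d - c = -2; constraint 9: c - d = 2 — and the others hold by inspection.

Satisfiable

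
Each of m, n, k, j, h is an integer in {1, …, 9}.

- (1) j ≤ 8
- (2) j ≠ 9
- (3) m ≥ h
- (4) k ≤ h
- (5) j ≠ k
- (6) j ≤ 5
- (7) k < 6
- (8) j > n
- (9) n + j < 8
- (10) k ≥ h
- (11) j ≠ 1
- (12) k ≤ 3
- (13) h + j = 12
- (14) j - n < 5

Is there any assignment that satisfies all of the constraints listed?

Unsatisfiable

From constraints 10 and 12: h ≤ k ≤ 3. From constraint 1: j ≤ 8. Hence h + j ≤ 11. But constraint 13 requires h + j = 12, and 12 > 11. Contradiction.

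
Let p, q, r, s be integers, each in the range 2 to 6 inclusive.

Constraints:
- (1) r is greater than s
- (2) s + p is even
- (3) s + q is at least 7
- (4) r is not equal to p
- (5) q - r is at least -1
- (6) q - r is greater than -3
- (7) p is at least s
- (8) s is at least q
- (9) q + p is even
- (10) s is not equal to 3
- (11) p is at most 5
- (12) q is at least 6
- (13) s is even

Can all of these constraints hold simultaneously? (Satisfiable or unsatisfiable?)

Unsatisfiable

From constraints 8 and 12: s ≥ q and q ≥ 6, so s ≥ 6. From constraints 7 and 11: s ≤ p and p ≤ 5, so s ≤ 5. But 5 < 6, so no value of s works.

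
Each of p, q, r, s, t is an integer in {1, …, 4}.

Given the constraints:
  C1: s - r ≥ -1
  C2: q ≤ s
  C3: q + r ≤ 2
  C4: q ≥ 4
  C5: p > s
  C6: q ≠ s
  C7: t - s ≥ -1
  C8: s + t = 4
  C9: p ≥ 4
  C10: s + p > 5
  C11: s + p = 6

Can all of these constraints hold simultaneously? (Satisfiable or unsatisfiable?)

From constraints 2 and 4: s ≥ q ≥ 4. From constraint 9: p ≥ 4. Hence s + p ≥ 8. But constraint 11 requires s + p = 6, and 6 < 8. Contradiction.

Unsatisfiable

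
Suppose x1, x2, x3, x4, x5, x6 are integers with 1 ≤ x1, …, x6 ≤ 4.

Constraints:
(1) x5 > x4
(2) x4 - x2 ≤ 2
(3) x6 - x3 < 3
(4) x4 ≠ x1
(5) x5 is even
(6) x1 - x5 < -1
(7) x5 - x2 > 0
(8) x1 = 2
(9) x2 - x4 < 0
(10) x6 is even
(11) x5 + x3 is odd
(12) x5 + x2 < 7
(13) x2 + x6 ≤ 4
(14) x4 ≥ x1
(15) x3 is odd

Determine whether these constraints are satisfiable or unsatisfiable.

Satisfiable

Try x1 = 2, x2 = 1, x3 = 1, x4 = 3, x5 = 4, x6 = 2.
Check constraint 2: x4 - x2 = 2; constraint 3: x6 - x3 = 1. The remaining constraints are straightforward to verify.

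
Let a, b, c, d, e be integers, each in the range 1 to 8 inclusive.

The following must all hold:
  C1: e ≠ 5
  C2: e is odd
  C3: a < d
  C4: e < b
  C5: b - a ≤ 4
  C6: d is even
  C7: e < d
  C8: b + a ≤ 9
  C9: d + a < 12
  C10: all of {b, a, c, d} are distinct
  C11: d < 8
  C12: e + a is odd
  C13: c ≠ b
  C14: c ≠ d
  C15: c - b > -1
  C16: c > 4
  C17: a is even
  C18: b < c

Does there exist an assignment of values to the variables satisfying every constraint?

Take a = 4, b = 5, c = 7, d = 6, e = 3. Then constraint 5: b - a = 1; constraint 8: b + a = 9, and every other listed constraint is also met.

Satisfiable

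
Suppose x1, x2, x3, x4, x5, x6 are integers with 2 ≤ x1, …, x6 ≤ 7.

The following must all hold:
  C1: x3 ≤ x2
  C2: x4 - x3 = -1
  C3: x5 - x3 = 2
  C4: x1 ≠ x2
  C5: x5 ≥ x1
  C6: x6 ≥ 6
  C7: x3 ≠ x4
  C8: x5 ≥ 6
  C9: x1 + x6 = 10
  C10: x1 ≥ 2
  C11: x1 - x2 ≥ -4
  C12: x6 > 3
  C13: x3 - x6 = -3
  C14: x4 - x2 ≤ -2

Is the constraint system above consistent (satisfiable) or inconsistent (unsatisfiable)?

The assignment x1 = 3, x2 = 5, x3 = 4, x4 = 3, x5 = 6, x6 = 7 works:
  constraint 2 holds since x4 - x3 = -1.
  constraint 3 holds since x5 - x3 = 2.
The rest check out directly.

Satisfiable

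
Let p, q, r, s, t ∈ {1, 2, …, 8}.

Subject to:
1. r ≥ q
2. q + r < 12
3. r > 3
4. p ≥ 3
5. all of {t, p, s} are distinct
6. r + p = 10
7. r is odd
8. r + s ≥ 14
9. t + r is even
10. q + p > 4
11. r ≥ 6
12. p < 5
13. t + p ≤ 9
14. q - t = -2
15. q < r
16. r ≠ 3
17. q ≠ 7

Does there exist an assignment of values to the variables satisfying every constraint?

Satisfiable

Try p = 3, q = 3, r = 7, s = 8, t = 5.
Check constraint 2: q + r = 10; constraint 6: r + p = 10. The remaining constraints are straightforward to verify.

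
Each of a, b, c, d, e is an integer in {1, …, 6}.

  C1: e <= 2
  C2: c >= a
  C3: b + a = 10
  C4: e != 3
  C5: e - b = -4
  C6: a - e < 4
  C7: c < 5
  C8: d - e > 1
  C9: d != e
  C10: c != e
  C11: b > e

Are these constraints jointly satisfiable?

Satisfiable

The assignment a = 4, b = 6, c = 4, d = 6, e = 2 works:
  constraint 3 holds since b + a = 10.
  constraint 5 holds since e - b = -4.
  constraint 6 holds since a - e = 2.
The rest check out directly.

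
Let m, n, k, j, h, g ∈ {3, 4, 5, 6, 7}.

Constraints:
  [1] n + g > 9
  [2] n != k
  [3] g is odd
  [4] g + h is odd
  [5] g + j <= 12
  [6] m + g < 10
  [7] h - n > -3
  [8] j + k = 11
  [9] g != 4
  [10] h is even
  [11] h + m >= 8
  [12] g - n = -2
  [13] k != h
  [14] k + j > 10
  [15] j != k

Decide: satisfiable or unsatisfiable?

Satisfiable

Setting (m, n, k, j, h, g) = (3, 7, 4, 7, 6, 5) satisfies everything: constraint 1: n + g = 12; constraint 5: g + j = 12, and the others follow.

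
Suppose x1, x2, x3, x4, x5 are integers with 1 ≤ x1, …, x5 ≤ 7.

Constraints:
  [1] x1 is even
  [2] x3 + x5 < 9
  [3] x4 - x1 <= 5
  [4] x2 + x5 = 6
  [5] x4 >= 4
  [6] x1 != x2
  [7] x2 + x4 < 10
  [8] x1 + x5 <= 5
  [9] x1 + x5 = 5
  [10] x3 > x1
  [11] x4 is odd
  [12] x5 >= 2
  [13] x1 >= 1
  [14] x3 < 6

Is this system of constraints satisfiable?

Setting (x1, x2, x3, x4, x5) = (2, 3, 3, 5, 3) satisfies everything: constraint 2: x3 + x5 = 6; constraint 3: x4 - x1 = 3; constraint 4: x2 + x5 = 6, and the others follow.

Satisfiable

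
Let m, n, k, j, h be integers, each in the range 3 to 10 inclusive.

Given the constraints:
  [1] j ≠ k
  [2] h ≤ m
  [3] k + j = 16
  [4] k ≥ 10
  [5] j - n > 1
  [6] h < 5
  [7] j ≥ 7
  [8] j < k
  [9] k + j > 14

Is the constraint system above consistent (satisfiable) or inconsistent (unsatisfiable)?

Unsatisfiable

From constraint 4: k ≥ 10. From constraint 7: j ≥ 7. Hence k + j ≥ 17. But constraint 3 requires k + j = 16, and 16 < 17. Contradiction.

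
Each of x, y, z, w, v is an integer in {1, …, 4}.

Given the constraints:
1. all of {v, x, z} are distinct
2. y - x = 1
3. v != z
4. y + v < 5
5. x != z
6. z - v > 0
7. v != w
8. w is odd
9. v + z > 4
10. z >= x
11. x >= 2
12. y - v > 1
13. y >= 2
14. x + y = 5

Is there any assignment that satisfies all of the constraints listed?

Satisfiable

One satisfying assignment is x = 2, y = 3, z = 4, w = 3, v = 1.
For the less obvious constraints — constraint 2: y - x = 1; constraint 4: y + v = 4; constraint 6: z - v = 3 — and the others hold by inspection.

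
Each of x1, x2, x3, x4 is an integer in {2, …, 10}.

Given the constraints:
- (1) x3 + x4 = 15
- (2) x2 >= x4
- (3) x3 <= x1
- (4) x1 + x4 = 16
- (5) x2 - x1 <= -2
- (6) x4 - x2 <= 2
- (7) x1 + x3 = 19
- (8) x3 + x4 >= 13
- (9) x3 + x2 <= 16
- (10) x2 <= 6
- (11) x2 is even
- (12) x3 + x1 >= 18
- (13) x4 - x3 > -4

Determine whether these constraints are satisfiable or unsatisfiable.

Satisfiable

Setting (x1, x2, x3, x4) = (10, 6, 9, 6) satisfies everything: constraint 1: x3 + x4 = 15; constraint 4: x1 + x4 = 16, and the others follow.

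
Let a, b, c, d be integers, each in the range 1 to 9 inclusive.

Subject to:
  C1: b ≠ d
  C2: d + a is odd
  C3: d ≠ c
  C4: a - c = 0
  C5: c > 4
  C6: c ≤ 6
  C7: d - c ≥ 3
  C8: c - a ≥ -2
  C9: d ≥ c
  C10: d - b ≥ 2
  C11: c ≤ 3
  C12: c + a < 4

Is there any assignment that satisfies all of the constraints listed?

From constraint 5: c ≥ 5. From constraint 11: c ≤ 3. But 3 < 5, so no value of c works.

Unsatisfiable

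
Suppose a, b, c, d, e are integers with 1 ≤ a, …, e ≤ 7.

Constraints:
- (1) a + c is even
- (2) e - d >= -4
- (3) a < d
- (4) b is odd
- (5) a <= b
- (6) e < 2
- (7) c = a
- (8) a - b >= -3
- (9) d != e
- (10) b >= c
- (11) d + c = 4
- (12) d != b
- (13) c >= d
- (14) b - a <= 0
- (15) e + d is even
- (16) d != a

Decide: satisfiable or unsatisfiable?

Constraints 3, 10, 13, and 14 give c ≤ b, b ≤ a, a < d, d ≤ c. Chaining: c ≤ b ≤ a < d ≤ c, which forces c < c — impossible.

Unsatisfiable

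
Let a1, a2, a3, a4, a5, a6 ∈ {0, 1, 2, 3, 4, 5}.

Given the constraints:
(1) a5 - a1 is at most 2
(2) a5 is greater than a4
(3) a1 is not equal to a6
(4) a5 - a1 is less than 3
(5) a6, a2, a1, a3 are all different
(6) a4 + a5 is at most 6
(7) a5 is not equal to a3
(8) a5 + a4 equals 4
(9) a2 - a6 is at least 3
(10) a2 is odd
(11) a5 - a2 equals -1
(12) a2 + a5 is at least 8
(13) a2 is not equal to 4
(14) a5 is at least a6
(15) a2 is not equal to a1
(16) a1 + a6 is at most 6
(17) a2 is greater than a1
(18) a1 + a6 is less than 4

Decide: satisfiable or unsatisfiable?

Satisfiable

Take a1 = 3, a2 = 5, a3 = 1, a4 = 0, a5 = 4, a6 = 0. Then constraint 1: a5 - a1 = 1; constraint 4: a5 - a1 = 1, and every other listed constraint is also met.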